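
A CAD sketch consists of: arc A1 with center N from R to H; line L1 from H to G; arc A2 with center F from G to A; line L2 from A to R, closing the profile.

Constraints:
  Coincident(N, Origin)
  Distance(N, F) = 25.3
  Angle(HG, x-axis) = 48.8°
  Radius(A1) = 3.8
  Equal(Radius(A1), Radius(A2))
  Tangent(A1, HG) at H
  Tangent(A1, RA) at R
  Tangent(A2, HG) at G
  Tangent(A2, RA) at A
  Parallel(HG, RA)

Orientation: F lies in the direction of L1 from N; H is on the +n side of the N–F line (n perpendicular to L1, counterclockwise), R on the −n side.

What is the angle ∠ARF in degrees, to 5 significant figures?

8.5418°

The slot axis is L1's direction at 48.8°, so u = (cos 48.8°, sin 48.8°) = (0.65869, 0.75241) and n = (−sin 48.8°, cos 48.8°) = (-0.75241, 0.65869). N is at the origin and F lies 25.3 along u from N, so F = 25.3·u = (16.665, 19.036). Tangency of A1 to both parallel lines with radius 3.8 puts H and R at N ± 3.8·n: H = (-2.8592, 2.5030), R = (2.8592, -2.5030). Equal radii place G and A the same way about F: G = F + 3.8·n = (13.806, 21.539), A = F − 3.8·n = (19.524, 16.533). Then cos ∠ARF = RA·RF / (|RA||RF|), giving 8.5418°.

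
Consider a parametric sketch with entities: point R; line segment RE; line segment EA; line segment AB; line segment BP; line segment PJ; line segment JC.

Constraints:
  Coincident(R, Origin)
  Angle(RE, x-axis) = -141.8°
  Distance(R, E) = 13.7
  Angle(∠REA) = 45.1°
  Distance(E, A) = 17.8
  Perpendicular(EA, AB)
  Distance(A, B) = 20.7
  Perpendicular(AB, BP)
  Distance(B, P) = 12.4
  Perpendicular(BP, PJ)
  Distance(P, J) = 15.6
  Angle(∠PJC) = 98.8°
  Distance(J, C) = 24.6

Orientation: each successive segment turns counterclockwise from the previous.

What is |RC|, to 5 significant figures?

21.717

R is at the origin; RE runs at -141.8° with length 13.7, so E = (-10.766, -8.4722). ∠REA = 45.1° gives EA at -6.9000° from the x-axis; with |EA| = 17.8, A = (6.9048, -10.611). EA ⟂ AB, so AB runs at 83.100°; with |AB| = 20.7, B = (9.3917, 9.9394). AB ⟂ BP, so BP runs at 173.10°; with |BP| = 12.4, P = (-2.9185, 11.429). BP is perpendicular to PJ, so PJ runs at -96.900°; with |PJ| = 15.6, J = (-4.7927, -4.0579). ∠PJC = 98.8° gives JC at -15.700° from the x-axis; with |JC| = 24.6, C = (18.890, -10.715). Then |RC| = |C − R| = 21.717.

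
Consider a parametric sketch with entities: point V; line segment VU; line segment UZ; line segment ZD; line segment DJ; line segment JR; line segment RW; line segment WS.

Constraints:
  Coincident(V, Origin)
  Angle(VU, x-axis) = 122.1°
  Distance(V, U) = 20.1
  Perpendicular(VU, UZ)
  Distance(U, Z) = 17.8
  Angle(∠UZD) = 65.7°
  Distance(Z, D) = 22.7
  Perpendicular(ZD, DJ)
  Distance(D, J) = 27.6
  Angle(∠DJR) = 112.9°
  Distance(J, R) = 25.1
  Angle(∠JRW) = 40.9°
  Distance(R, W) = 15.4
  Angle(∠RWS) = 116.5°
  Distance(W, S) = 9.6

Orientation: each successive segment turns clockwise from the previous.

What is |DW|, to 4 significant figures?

28.65

∠DJR = 112.9° gives JR at 120.7° from the x-axis; with |JR| = 25.1, R = (-32.68, 21.83). ∠JRW = 40.9° gives RW at -18.40° from the x-axis; with |RW| = 15.4, W = (-18.07, 16.97). Then |DW| = |W − D| = 28.65.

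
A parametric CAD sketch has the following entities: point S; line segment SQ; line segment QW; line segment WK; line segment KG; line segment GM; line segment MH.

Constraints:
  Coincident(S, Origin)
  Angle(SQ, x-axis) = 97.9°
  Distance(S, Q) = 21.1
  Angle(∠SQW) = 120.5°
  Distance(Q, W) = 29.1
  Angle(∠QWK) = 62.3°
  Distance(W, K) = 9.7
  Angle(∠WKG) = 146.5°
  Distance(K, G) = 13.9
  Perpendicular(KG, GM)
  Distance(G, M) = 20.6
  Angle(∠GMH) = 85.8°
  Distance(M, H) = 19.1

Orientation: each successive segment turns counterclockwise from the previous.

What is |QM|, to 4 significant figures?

3.720

∠WKG = 146.5° gives KG at -51.40° from the x-axis; with |KG| = 13.9, G = (-20.23, 11.56). KG ⟂ GM, so GM runs at 38.60°; with |GM| = 20.6, M = (-4.132, 24.41). Then |QM| = |M − Q| = 3.720.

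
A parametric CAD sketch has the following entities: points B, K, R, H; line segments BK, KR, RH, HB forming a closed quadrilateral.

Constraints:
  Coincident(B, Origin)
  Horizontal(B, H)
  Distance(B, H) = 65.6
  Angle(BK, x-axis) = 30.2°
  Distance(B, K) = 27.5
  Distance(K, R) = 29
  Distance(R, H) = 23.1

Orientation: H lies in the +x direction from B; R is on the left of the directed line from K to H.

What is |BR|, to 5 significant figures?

55.631

Checks: |KR| = 29.00 ✓; |RH| = 23.10 ✓.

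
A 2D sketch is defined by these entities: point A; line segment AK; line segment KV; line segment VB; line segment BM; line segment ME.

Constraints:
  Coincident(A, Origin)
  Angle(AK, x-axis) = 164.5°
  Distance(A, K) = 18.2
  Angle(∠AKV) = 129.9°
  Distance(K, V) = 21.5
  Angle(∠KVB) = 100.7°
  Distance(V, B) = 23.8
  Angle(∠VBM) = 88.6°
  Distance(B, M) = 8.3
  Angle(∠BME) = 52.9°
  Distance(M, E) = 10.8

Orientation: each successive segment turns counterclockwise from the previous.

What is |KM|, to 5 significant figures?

30.426

A is at the origin; AK runs at 164.5° with length 18.2, so K = (-17.538, 4.8637). ∠AKV = 129.9° gives KV at -145.40° from the x-axis; with |KV| = 21.5, V = (-35.236, -7.3449). ∠KVB = 100.7° gives VB at -66.100° from the x-axis; with |VB| = 23.8, B = (-25.593, -29.104). ∠VBM = 88.6° gives BM at 25.300° from the x-axis; with |BM| = 8.3, M = (-18.089, -25.557). Then |KM| = |M − K| = 30.426.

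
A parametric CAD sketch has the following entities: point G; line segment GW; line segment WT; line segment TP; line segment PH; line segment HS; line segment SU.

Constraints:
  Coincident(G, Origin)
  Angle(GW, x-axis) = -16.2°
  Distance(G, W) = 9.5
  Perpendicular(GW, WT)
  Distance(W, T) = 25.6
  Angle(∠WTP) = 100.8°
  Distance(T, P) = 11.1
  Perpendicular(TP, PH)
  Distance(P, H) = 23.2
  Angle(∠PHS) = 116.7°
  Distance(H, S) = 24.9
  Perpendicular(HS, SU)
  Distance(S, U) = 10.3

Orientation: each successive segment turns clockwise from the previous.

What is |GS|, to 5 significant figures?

17.364

TP ⟂ PH, so PH runs at 84.600°; with |PH| = 23.2, H = (-6.8868, -3.0923). ∠PHS = 116.7° gives HS at 21.300° from the x-axis; with |HS| = 24.9, S = (16.312, 5.9527). Then |GS| = |S − G| = 17.364.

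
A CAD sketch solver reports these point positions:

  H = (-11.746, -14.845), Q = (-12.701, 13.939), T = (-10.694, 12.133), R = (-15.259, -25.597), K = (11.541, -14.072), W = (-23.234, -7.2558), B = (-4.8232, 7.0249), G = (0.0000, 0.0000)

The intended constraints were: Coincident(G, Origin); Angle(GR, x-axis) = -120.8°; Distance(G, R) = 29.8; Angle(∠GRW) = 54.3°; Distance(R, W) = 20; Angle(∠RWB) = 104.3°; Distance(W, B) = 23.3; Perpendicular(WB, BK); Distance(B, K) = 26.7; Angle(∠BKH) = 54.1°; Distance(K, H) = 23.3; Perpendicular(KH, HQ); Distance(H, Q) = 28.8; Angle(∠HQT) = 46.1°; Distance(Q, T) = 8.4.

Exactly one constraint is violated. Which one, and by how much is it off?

Distance(Q, T) = 8.4 — off by 5.70.

G = (0.00, 0.00) ✓; GR at -120.8° ✓; |GR| = 29.80 ✓; ∠GRW = 54.30° ✓; |RW| = 20.00 ✓; ∠RWB = 104.3° ✓; |WB| = 23.30 ✓; ∠(WB, BK) = 90.00° ✓; |BK| = 26.70 ✓; ∠BKH = 54.10° ✓; |KH| = 23.30 ✓; ∠(KH, HQ) = 90.00° ✓; |HQ| = 28.80 ✓; ∠HQT = 46.12° ✓; |QT| = 2.700 ✗.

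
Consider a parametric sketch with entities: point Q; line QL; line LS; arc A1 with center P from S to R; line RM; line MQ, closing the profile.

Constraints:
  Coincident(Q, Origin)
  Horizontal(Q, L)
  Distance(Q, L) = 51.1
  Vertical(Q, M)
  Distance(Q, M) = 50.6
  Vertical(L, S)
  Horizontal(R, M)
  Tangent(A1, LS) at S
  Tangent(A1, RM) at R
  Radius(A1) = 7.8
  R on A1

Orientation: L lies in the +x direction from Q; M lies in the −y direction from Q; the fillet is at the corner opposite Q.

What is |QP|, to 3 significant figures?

60.9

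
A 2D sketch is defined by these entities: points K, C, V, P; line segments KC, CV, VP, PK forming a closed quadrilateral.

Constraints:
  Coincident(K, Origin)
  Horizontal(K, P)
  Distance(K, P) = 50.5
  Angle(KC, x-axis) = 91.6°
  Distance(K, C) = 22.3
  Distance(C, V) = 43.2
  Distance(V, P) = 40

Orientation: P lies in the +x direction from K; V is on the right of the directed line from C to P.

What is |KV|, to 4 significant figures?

23.35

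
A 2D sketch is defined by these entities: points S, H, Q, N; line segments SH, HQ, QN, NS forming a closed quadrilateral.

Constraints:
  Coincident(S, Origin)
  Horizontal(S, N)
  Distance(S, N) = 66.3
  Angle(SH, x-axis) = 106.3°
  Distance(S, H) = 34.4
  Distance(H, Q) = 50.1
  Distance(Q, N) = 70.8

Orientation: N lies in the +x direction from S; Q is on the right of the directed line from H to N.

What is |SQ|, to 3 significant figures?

16.8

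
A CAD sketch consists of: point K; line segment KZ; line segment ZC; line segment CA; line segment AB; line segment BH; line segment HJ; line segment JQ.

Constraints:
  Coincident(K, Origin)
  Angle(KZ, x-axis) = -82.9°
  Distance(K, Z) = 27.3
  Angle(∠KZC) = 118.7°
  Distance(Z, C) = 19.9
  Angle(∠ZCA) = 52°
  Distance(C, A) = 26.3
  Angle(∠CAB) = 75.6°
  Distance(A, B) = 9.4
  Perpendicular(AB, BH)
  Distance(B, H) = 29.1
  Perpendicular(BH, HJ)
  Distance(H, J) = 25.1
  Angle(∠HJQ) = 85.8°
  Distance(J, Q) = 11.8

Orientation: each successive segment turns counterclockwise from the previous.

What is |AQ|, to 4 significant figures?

22.81

K is at the origin; KZ runs at -82.9° with length 27.3, so Z = (3.374, -27.09). ∠KZC = 118.7° gives ZC at -21.60° from the x-axis; with |ZC| = 19.9, C = (21.88, -34.42). ∠ZCA = 52.0° gives CA at 106.4° from the x-axis; with |CA| = 26.3, A = (14.45, -9.186). ∠CAB = 75.6° gives AB at -149.2° from the x-axis; with |AB| = 9.4, B = (6.377, -14.00). The perpendicularity gives BH at right angles to AB, so BH runs at -59.20°; with |BH| = 29.1, H = (21.28, -39.00). BH ⟂ HJ, so HJ runs at 30.80°; with |HJ| = 25.1, J = (42.84, -26.14). ∠HJQ = 85.8° gives JQ at 125.0° from the x-axis; with |JQ| = 11.8, Q = (36.07, -16.48). Then |AQ| = |Q − A| = 22.81.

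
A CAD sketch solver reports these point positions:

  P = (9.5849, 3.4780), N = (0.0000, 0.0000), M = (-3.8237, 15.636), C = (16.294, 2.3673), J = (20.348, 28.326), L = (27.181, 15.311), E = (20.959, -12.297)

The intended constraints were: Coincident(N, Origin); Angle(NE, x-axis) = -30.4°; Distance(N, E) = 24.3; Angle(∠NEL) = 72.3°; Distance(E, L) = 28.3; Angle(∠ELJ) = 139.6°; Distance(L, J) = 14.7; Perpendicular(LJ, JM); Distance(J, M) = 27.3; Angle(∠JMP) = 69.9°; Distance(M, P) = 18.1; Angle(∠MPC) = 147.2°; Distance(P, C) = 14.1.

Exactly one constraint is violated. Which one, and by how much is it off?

Distance(P, C) = 14.1 — off by 7.30.

N = (0.00, 0.00) ✓; NE at -30.40° ✓; |NE| = 24.30 ✓; ∠NEL = 72.30° ✓; |EL| = 28.30 ✓; ∠ELJ = 139.6° ✓; |LJ| = 14.70 ✓; ∠(LJ, JM) = 90.00° ✓; |JM| = 27.30 ✓; ∠JMP = 69.90° ✓; |MP| = 18.10 ✓; ∠MPC = 147.2° ✓; |PC| = 6.800 ✗.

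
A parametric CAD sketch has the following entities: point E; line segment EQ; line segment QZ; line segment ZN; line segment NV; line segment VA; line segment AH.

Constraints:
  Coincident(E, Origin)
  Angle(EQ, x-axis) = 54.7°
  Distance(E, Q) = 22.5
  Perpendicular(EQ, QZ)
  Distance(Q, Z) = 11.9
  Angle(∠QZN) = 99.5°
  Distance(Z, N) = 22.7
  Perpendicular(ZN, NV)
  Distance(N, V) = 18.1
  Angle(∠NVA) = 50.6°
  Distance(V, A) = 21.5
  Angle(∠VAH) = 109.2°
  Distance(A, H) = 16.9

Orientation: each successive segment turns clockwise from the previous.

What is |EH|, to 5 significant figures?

28.113

E is at the origin; EQ runs at 54.7° with length 22.5, so Q = (13.002, 18.363). The perpendicularity gives QZ at right angles to EQ, so QZ runs at -35.300°; with |QZ| = 11.9, Z = (22.714, 11.487). ∠QZN = 99.5° gives ZN at -115.80° from the x-axis; with |ZN| = 22.7, N = (12.834, -8.9506). The perpendicularity gives NV at right angles to ZN, so NV runs at 154.20°; with |NV| = 18.1, V = (-3.4617, -1.0730). ∠NVA = 50.6° gives VA at 24.800° from the x-axis; with |VA| = 21.5, A = (16.056, 7.9453). ∠VAH = 109.2° gives AH at -46.000° from the x-axis; with |AH| = 16.9, H = (27.795, -4.2116). Then |EH| = |H − E| = 28.113.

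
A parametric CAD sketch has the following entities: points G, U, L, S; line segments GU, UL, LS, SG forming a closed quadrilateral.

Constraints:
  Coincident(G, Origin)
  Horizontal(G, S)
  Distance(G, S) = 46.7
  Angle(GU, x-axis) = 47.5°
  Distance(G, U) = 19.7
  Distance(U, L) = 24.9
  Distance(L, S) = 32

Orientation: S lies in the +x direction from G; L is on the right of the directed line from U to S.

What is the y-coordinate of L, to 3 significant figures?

-10.2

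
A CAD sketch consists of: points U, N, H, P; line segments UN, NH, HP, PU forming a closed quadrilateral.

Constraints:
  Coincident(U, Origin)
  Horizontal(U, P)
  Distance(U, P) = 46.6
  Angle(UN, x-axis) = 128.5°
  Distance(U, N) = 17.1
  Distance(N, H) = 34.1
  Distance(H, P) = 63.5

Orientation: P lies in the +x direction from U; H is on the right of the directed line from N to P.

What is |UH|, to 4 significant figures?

24.61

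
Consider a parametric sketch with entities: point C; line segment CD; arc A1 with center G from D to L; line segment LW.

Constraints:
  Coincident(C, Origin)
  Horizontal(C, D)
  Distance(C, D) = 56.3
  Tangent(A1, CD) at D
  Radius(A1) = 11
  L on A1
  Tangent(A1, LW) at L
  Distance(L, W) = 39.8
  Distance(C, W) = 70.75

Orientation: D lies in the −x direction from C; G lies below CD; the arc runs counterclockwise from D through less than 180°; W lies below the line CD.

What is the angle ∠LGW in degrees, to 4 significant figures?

74.55°

Checks: |GL| = 11.00 ✓; ∠(GL, LW) = 90.00° ✓; |LW| = 39.80 ✓; |CW| = 70.75 ✓.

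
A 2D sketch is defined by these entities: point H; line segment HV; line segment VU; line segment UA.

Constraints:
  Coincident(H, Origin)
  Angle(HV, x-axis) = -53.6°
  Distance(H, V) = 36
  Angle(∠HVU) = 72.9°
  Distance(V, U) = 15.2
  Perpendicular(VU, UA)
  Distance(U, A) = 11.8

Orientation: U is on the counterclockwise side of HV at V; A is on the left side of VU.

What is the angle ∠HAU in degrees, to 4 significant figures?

168.5°

∠HVU = 72.9°, so VU runs at -53.6° + (180° − 72.9°) = 53.50° from the x-axis; with |VU| = 15.2, U = V + 15.2·(cos 53.50°, sin 53.50°) = (30.40, -16.76). VU ⟂ UA; with |UA| = 11.8 on the left of VU, A = U + 11.8·(-0.8039, 0.5948) = (20.92, -9.739). Then cos ∠HAU = AH·AU / (|AH||AU|), giving 168.5°.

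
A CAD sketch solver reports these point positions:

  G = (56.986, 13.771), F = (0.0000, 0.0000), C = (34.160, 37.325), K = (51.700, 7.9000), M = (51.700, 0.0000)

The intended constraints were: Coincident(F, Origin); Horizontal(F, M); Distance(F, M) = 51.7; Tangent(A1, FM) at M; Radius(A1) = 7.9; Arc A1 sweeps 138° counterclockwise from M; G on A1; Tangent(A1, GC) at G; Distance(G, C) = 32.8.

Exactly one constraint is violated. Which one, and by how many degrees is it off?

Tangent(A1, GC) at G — off by 3.90°.

F = (0.00, 0.00) ✓; F.y = 0.00, M.y = 0.00 ✓; |FM| = 51.70 ✓; ∠(KM, MF) = 90.00° ✓; |KM| = 7.900 ✓; bearing(K→G) − bearing(K→M) = 138.0° ✓; |KG| = 7.900 ✓; ∠(KG, GC) = 93.90° ✗; |GC| = 32.80 ✓.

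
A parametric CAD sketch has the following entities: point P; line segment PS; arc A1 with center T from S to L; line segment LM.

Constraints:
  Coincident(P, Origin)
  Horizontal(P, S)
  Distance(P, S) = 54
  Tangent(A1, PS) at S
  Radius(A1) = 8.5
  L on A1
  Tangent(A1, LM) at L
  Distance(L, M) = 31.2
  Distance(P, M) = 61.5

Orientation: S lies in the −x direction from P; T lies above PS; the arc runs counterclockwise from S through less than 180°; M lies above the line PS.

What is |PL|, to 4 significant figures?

46.35

Checks: |TL| = 8.500 ✓; ∠(TL, LM) = 90.00° ✓; |LM| = 31.20 ✓; |PM| = 61.50 ✓.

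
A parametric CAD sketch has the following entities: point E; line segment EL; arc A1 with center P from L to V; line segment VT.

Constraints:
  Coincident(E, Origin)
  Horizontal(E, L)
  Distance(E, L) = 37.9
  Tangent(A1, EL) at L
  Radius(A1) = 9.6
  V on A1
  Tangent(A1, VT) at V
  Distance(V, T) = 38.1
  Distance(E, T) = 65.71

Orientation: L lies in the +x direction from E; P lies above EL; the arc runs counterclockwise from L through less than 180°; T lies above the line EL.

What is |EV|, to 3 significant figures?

48.6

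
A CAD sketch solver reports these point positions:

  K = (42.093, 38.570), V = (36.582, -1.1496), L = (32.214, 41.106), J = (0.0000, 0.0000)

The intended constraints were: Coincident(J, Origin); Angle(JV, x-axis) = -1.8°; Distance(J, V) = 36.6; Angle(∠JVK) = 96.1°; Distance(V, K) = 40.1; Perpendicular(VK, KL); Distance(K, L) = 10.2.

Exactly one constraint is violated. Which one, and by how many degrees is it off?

Perpendicular(VK, KL) — off by 6.50°.

J = (0.00, 0.00) ✓; JV at -1.800° ✓; |JV| = 36.60 ✓; ∠JVK = 96.10° ✓; |VK| = 40.10 ✓; ∠(VK, KL) = 83.50° ✗; |KL| = 10.20 ✓.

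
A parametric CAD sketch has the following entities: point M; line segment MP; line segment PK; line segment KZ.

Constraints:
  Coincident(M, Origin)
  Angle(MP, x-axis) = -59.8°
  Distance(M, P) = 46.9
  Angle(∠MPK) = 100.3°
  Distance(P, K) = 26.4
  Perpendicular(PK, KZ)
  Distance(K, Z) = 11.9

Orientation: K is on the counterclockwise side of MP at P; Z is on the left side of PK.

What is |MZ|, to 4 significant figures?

48.81

∠MPK = 100.3°, so PK runs at -59.8° + (180° − 100.3°) = 19.90° from the x-axis; with |PK| = 26.4, K = P + 26.4·(cos 19.90°, sin 19.90°) = (48.42, -31.55). PK ⟂ KZ; with |KZ| = 11.9 on the left of PK, Z = K + 11.9·(-0.3404, 0.9403) = (44.36, -20.36). Then |MZ| = |Z − M| = 48.81.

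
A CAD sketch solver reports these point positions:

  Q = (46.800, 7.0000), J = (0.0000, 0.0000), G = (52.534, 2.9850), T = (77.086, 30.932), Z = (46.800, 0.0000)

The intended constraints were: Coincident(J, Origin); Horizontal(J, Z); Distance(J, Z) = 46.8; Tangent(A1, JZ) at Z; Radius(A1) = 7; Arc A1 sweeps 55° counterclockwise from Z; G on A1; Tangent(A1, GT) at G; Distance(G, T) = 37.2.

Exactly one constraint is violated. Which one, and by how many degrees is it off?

Tangent(A1, GT) at G — off by 6.30°.

J = (0.00, 0.00) ✓; J.y = 0.00, Z.y = 0.00 ✓; |JZ| = 46.80 ✓; ∠(QZ, ZJ) = 90.00° ✓; |QZ| = 7.000 ✓; bearing(Q→G) − bearing(Q→Z) = 55.00° ✓; |QG| = 7.000 ✓; ∠(QG, GT) = 96.30° ✗; |GT| = 37.20 ✓.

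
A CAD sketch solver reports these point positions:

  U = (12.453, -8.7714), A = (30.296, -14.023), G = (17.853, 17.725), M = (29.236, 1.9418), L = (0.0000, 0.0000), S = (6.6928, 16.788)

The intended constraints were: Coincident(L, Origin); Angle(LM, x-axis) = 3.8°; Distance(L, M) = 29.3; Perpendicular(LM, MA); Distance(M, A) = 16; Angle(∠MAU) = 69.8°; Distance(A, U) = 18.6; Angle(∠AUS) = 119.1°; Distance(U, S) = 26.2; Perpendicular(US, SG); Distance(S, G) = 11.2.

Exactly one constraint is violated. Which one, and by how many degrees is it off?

Perpendicular(US, SG) — off by 7.90°.

L = (0.00, 0.00) ✓; LM at 3.800° ✓; |LM| = 29.30 ✓; ∠(LM, MA) = 90.00° ✓; |MA| = 16.00 ✓; ∠MAU = 69.80° ✓; |AU| = 18.60 ✓; ∠AUS = 119.1° ✓; |US| = 26.20 ✓; ∠(US, SG) = 97.90° ✗; |SG| = 11.20 ✓.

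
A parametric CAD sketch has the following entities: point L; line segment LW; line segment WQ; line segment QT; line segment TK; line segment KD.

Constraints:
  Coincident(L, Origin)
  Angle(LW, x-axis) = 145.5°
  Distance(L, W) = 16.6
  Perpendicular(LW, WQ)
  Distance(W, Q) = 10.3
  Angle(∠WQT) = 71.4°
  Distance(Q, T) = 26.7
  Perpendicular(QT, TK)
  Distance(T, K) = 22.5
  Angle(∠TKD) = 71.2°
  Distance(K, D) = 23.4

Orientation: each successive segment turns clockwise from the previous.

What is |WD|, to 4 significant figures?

5.348

L is at the origin; LW runs at 145.5° with length 16.6, so W = (-13.68, 9.402). LW is perpendicular to WQ, so WQ runs at 55.50°; with |WQ| = 10.3, Q = (-7.847, 17.89). ∠WQT = 71.4° gives QT at -53.10° from the x-axis; with |QT| = 26.7, T = (8.185, -3.461). The perpendicularity gives TK at right angles to QT, so TK runs at -143.1°; with |TK| = 22.5, K = (-9.808, -16.97). ∠TKD = 71.2° gives KD at 108.1° from the x-axis; with |KD| = 23.4, D = (-17.08, 5.272). Then |WD| = |D − W| = 5.348.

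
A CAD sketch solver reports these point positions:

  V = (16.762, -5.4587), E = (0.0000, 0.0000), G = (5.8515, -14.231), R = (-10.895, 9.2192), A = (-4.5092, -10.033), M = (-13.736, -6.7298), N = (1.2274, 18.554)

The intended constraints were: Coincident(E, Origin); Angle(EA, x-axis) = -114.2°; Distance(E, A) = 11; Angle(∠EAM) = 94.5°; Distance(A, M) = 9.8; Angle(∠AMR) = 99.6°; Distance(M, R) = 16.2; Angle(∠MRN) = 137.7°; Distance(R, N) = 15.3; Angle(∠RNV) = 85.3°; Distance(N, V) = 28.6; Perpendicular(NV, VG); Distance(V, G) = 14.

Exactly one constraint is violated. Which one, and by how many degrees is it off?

Perpendicular(NV, VG) — off by 5.90°.

E = (0.00, 0.00) ✓; EA at -114.2° ✓; |EA| = 11.00 ✓; ∠EAM = 94.50° ✓; |AM| = 9.800 ✓; ∠AMR = 99.60° ✓; |MR| = 16.20 ✓; ∠MRN = 137.7° ✓; |RN| = 15.30 ✓; ∠RNV = 85.30° ✓; |NV| = 28.60 ✓; ∠(NV, VG) = 84.10° ✗; |VG| = 14.00 ✓.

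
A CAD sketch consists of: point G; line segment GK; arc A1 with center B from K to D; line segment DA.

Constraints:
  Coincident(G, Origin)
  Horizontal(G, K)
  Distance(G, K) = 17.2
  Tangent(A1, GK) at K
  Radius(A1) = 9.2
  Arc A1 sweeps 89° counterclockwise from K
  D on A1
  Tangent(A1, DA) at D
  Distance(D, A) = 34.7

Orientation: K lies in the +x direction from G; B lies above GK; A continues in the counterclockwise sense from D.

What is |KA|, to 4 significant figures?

44.82

G is at the origin; G and K share the same y with |GK| = 17.2 and K on the +x side, so K = (17.20, 0.000). A1 meets GK tangentially, so BK is at right angles to GK, so B = K + (0, 9.2) = (17.20, 9.200). On A1, K sits at bearing -90° from B; an 89° counterclockwise sweep puts D at bearing -1°, so D = B + 9.2·(cos -1°, sin -1°) = (26.40, 9.039). The tangent condition forces BD to be normal to DA, so DA runs along (−sin -1°, cos -1°); with |DA| = 34.7, A = (27.00, 43.73). Then |KA| = |A − K| = 44.82.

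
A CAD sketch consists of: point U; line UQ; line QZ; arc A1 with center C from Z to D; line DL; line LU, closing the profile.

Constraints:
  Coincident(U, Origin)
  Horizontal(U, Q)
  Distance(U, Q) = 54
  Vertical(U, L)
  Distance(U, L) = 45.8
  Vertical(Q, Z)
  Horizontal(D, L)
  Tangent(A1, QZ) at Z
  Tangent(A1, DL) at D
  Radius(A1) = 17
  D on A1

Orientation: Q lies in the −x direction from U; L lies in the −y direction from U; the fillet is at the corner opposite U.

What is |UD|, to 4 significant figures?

58.88

The virtual corner opposite U is at (-54.00, -45.80). A1 meets QZ tangentially, so CZ is at right angles to QZ and since A1 is tangent to DL there, CD ⟂ DL, with radius 17.0, so the center C sits 17.0 in from both sides at C = (-37.00, -28.80). That places the tangent points at Z = (-54.00, -28.80) on QZ and D = (-37.00, -45.80) on DL. Then |UD| = |D − U| = 58.88.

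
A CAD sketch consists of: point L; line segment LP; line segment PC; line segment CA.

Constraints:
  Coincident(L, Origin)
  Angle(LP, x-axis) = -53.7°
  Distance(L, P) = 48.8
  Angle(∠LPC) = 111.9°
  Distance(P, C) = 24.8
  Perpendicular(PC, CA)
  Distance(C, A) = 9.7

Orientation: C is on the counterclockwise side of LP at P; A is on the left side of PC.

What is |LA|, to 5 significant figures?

55.812

L is at the origin; LP runs at -53.7° with length 48.8, so P = 48.8·(cos -53.7°, sin -53.7°) = (28.890, -39.329). ∠LPC = 111.9°, so PC runs at -53.7° + (180° − 111.9°) = 14.400° from the x-axis; with |PC| = 24.8, C = P + 24.8·(cos 14.400°, sin 14.400°) = (52.911, -33.162). PC ⟂ CA; with |CA| = 9.7 on the left of PC, A = C + 9.7·(-0.24869, 0.96858) = (50.499, -23.767). Then |LA| = |A − L| = 55.812.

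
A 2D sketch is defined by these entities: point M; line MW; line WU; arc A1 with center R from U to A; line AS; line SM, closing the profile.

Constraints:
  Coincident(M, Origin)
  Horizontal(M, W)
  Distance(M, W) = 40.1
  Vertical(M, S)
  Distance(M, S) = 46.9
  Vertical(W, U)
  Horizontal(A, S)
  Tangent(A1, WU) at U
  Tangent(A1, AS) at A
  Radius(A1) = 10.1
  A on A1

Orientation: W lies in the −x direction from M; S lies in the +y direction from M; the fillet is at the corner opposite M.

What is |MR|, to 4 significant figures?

47.48

M is at the origin; MW is horizontal with |MW| = 40.1 and W on the −x side, so W = (-40.10, 0.000). M and S share the same x with |MS| = 46.9 and S on the +y side, so S = (0.000, 46.90). The virtual corner opposite M is at (-40.10, 46.90). The tangent condition forces RU to be normal to WU and tangency of A1 to AS means the radius RA is perpendicular to AS, with radius 10.1, so the center R sits 10.1 in from both sides at R = (-30.00, 36.80). Then |MR| = |R − M| = 47.48.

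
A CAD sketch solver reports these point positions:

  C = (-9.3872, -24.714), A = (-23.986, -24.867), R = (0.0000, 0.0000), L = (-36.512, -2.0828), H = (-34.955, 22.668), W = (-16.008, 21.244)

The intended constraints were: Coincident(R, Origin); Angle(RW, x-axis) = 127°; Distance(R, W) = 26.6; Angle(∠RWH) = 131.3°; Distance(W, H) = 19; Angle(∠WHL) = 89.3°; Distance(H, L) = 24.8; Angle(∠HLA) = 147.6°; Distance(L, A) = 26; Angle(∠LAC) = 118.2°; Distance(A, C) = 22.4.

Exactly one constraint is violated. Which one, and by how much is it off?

Distance(A, C) = 22.4 — off by 7.80.

R = (0.00, 0.00) ✓; RW at 127.0° ✓; |RW| = 26.60 ✓; ∠RWH = 131.3° ✓; |WH| = 19.00 ✓; ∠WHL = 89.30° ✓; |HL| = 24.80 ✓; ∠HLA = 147.6° ✓; |LA| = 26.00 ✓; ∠LAC = 118.2° ✓; |AC| = 14.60 ✗.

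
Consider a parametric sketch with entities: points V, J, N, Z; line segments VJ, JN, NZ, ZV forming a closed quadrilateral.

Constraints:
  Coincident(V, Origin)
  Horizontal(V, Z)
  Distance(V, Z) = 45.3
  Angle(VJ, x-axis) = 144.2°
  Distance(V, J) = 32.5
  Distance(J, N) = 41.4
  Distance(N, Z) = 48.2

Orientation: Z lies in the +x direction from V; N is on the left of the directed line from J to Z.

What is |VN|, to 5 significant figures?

36.760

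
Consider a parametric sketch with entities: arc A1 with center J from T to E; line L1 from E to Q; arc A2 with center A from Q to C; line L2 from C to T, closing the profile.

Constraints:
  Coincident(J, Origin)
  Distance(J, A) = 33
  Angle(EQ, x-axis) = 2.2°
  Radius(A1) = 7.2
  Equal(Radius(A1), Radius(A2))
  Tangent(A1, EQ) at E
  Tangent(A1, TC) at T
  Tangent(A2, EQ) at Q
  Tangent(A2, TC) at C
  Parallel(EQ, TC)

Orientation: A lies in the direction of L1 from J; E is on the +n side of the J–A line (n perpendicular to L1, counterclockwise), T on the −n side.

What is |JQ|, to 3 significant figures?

33.8

Tangency of A1 to both parallel lines with radius 7.2 puts E and T at J ± 7.2·n: E = (-0.276, 7.19), T = (0.276, -7.19). Equal radii place Q and C the same way about A: Q = A + 7.2·n = (32.7, 8.46), C = A − 7.2·n = (33.3, -5.93). Then |JQ| = |Q − J| = 33.8.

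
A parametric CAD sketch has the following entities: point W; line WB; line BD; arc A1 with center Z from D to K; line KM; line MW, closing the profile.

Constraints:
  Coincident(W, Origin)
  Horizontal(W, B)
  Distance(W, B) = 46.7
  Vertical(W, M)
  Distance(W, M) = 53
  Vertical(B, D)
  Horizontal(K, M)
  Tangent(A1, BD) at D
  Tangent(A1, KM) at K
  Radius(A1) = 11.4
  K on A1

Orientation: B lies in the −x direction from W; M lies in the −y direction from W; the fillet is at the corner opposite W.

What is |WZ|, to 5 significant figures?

54.559

W is at the origin; W and B share the same y with |WB| = 46.7 and B on the −x side, so B = (-46.700, 0.0000). W and M share the same x with |WM| = 53.0 and M on the −y side, so M = (0.0000, -53.000). The virtual corner opposite W is at (-46.700, -53.000). The tangent condition forces ZD to be normal to BD and A1 meets KM tangentially, so ZK is at right angles to KM, with radius 11.4, so the center Z sits 11.4 in from both sides at Z = (-35.300, -41.600). Then |WZ| = |Z − W| = 54.559.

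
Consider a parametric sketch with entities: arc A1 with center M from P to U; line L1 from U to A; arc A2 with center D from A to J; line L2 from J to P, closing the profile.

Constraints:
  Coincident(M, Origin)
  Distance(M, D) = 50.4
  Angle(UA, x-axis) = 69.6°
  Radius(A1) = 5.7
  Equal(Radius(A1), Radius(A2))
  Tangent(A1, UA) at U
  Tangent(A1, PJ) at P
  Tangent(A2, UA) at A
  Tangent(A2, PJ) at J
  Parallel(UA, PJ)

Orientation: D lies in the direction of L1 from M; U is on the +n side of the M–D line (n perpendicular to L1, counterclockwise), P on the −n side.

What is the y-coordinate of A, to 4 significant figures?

49.23

Tangency of A1 to both parallel lines with radius 5.7 puts U and P at M ± 5.7·n: U = (-5.343, 1.987), P = (5.343, -1.987). Equal radii place A and J the same way about D: A = D + 5.7·n = (12.23, 49.23), J = D − 5.7·n = (22.91, 45.25). So A.y = 49.23.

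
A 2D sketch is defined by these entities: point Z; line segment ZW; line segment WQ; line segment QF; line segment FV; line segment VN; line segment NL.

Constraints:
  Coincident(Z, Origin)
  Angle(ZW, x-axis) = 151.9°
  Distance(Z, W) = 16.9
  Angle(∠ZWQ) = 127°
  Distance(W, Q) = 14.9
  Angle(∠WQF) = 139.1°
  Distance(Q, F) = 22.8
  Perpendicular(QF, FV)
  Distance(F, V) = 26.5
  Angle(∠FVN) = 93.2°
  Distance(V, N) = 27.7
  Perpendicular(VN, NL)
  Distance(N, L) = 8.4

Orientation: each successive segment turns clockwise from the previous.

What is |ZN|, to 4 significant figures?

5.447

Z is at the origin; ZW runs at 151.9° with length 16.9, so W = (-14.91, 7.960). ∠ZWQ = 127.0° gives WQ at 98.90° from the x-axis; with |WQ| = 14.9, Q = (-17.21, 22.68). ∠WQF = 139.1° gives QF at 58.00° from the x-axis; with |QF| = 22.8, F = (-5.131, 42.02). The perpendicularity gives FV at right angles to QF, so FV runs at -32.00°; with |FV| = 26.5, V = (17.34, 27.97). ∠FVN = 93.2° gives VN at -118.8° from the x-axis; with |VN| = 27.7, N = (3.998, 3.700). Then |ZN| = |N − Z| = 5.447.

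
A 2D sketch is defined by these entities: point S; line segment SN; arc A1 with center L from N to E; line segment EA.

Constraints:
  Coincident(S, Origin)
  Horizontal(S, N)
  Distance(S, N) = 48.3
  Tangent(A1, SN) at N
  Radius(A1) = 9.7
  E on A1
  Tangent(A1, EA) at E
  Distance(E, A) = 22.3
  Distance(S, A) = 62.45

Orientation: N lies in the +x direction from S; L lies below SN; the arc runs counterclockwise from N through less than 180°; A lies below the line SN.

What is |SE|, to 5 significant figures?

42.970

S is at the origin; S and N share the same y with |SN| = 48.3 and N on the +x side, so N = (48.300, 0.0000). Since A1 is tangent to SN there, LN ⟂ SN, so L = N + (0, -9.7) = (48.300, -9.7000). Since LE ⟂ EA (tangency), |LA| = √(9.7² + 22.3²) = 24.318 regardless of where E sits on A1. So A lies on both circle(S, 62.45) and circle(L, 24.318); the below-SN intersection is A = (52.621, -33.631). E is the foot of the tangent from A: E = (40.234, -15.088).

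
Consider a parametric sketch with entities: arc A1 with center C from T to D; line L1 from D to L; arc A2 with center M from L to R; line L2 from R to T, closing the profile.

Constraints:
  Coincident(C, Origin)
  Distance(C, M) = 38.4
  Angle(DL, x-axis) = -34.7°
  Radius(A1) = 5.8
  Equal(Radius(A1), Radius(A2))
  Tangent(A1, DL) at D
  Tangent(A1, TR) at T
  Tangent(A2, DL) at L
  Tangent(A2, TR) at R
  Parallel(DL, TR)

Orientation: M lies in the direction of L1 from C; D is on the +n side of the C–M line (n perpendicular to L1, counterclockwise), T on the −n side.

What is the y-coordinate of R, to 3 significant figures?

-26.6

The slot axis is L1's direction at -34.7°, so u = (cos -34.7°, sin -34.7°) = (0.822, -0.569) and n = (−sin -34.7°, cos -34.7°) = (0.569, 0.822). C is at the origin and M lies 38.4 along u from C, so M = 38.4·u = (31.6, -21.9). Tangency of A1 to both parallel lines with radius 5.8 puts D and T at C ± 5.8·n: D = (3.30, 4.77), T = (-3.30, -4.77). Equal radii place L and R the same way about M: L = M + 5.8·n = (34.9, -17.1), R = M − 5.8·n = (28.3, -26.6). So R.y = -26.6.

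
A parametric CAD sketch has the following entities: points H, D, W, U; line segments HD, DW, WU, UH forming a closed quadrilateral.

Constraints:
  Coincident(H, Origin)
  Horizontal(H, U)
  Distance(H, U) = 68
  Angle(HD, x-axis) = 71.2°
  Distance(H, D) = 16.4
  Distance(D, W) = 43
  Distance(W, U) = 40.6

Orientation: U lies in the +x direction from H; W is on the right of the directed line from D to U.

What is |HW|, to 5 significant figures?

36.694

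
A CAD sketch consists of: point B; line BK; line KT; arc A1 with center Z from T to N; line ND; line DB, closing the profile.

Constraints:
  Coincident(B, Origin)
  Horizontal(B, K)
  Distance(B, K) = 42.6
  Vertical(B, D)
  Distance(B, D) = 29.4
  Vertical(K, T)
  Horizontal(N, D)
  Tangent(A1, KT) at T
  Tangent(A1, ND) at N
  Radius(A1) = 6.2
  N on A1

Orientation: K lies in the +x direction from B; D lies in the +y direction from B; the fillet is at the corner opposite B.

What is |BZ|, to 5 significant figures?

43.165

B is at the origin; BK is horizontal with |BK| = 42.6 and K on the +x side, so K = (42.600, 0.0000). B and D share the same x with |BD| = 29.4 and D on the +y side, so D = (0.0000, 29.400). The virtual corner opposite B is at (42.600, 29.400). Since A1 is tangent to KT there, ZT ⟂ KT and the tangent condition forces ZN to be normal to ND, with radius 6.2, so the center Z sits 6.2 in from both sides at Z = (36.400, 23.200). Then |BZ| = |Z − B| = 43.165.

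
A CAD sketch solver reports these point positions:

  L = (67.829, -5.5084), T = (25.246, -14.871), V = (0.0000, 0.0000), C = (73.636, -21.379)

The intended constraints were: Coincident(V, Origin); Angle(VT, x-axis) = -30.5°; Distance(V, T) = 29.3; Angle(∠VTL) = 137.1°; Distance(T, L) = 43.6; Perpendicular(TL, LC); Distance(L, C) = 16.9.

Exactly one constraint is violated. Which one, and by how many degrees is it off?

Perpendicular(TL, LC) — off by 7.70°.

V = (0.00, 0.00) ✓; VT at -30.50° ✓; |VT| = 29.30 ✓; ∠VTL = 137.1° ✓; |TL| = 43.60 ✓; ∠(TL, LC) = 82.30° ✗; |LC| = 16.90 ✓.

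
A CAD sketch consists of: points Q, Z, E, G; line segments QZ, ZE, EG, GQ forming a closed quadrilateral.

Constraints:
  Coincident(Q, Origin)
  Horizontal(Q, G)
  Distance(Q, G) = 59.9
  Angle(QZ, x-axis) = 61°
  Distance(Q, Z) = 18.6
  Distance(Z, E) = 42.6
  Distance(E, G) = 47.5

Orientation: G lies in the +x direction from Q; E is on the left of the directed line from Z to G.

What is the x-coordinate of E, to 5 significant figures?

41.524

Q is at the origin; QG is horizontal with |QG| = 59.9 and G in +x, so G = (59.9, 0). QZ runs at 61.0° with |QZ| = 18.6, so Z = (9.0175, 16.268). E is determined by |ZE| = 42.6 and |EG| = 47.5 together: it lies at the intersection of circle(Z, 42.6) and circle(G, 47.5). With |ZG| = 53.420, the foot of the radical line on ZG is 22.578 from Z and the perpendicular offset is √(42.6² − 22.578²) = 36.125. Taking the left-of-ZG solution: E = (41.524, 43.801).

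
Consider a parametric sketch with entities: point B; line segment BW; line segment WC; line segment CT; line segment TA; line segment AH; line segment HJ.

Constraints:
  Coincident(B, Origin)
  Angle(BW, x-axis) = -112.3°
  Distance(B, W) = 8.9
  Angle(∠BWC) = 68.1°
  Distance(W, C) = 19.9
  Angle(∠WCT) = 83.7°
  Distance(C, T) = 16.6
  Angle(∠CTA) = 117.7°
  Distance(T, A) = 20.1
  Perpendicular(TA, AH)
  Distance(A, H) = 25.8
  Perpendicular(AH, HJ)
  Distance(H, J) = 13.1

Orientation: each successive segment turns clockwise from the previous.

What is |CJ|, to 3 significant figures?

18.4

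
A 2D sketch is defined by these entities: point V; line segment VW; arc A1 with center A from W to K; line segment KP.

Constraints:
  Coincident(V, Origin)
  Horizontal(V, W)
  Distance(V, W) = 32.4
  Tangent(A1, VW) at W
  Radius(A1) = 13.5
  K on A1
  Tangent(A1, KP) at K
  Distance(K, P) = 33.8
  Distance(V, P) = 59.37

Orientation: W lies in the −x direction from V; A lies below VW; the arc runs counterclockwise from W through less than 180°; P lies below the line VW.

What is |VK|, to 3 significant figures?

48.6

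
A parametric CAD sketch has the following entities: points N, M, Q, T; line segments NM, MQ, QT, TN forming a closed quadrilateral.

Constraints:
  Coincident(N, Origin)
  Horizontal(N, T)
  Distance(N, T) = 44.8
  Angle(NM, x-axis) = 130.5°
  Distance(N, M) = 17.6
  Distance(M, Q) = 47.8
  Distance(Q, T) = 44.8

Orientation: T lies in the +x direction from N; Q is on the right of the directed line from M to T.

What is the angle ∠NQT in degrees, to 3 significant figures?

69.8°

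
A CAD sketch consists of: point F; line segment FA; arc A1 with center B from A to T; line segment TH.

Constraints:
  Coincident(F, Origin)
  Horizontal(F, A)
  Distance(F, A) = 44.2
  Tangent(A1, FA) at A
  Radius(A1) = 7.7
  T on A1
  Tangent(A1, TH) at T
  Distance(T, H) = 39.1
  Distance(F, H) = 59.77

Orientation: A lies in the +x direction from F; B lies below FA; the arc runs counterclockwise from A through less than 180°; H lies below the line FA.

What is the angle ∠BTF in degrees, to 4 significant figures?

167.1°

F is at the origin; F and A share the same y with |FA| = 44.2 and A on the +x side, so A = (44.20, 0.000). Since A1 is tangent to FA there, BA ⟂ FA, so B = A + (0, -7.7) = (44.20, -7.700). Since BT ⟂ TH (tangency), |BH| = √(7.7² + 39.1²) = 39.85 regardless of where T sits on A1. So H lies on both circle(F, 59.77) and circle(B, 39.85); the below-FA intersection is H = (37.05, -46.90). T is the foot of the tangent from H: T = (36.50, -7.808).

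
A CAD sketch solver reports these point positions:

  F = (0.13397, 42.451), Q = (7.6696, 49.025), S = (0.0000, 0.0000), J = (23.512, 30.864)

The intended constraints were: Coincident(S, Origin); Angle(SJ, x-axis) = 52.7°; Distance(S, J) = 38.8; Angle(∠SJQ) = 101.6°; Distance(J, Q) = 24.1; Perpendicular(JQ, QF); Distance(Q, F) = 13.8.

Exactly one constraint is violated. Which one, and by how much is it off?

Distance(Q, F) = 13.8 — off by 3.80.

S = (0.00, 0.00) ✓; SJ at 52.70° ✓; |SJ| = 38.80 ✓; ∠SJQ = 101.6° ✓; |JQ| = 24.10 ✓; ∠(JQ, QF) = 90.00° ✓; |QF| = 10.00 ✗.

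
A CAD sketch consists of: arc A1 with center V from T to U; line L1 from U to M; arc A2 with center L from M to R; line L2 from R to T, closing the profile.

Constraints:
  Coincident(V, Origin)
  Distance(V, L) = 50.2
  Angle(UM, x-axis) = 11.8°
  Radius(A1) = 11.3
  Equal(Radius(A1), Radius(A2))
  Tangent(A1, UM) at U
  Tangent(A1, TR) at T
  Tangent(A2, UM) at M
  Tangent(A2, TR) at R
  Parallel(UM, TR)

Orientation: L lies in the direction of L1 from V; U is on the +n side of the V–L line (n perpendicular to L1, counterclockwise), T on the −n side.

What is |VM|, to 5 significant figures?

51.456

The slot axis is L1's direction at 11.8°, so u = (cos 11.8°, sin 11.8°) = (0.97887, 0.20450) and n = (−sin 11.8°, cos 11.8°) = (-0.20450, 0.97887). V is at the origin and L lies 50.2 along u from V, so L = 50.2·u = (49.139, 10.266). Tangency of A1 to both parallel lines with radius 11.3 puts U and T at V ± 11.3·n: U = (-2.3108, 11.061), T = (2.3108, -11.061). Equal radii place M and R the same way about L: M = L + 11.3·n = (46.828, 21.327), R = L − 11.3·n = (51.450, -0.79550). Then |VM| = |M − V| = 51.456.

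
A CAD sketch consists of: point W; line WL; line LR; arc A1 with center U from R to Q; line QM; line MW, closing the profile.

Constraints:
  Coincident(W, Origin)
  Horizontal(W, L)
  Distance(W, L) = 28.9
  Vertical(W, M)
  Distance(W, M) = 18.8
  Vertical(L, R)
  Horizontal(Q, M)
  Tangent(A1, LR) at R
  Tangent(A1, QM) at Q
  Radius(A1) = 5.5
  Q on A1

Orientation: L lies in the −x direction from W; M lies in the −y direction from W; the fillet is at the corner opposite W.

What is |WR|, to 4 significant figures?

31.81

W is at the origin; WL is horizontal with |WL| = 28.9 and L on the −x side, so L = (-28.90, 0.000). WM is vertical with |WM| = 18.8 and M on the −y side, so M = (0.000, -18.80). The virtual corner opposite W is at (-28.90, -18.80). Since A1 is tangent to LR there, UR ⟂ LR and A1 meets QM tangentially, so UQ is at right angles to QM, with radius 5.5, so the center U sits 5.5 in from both sides at U = (-23.40, -13.30). That places the tangent points at R = (-28.90, -13.30) on LR and Q = (-23.40, -18.80) on QM. Then |WR| = |R − W| = 31.81.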